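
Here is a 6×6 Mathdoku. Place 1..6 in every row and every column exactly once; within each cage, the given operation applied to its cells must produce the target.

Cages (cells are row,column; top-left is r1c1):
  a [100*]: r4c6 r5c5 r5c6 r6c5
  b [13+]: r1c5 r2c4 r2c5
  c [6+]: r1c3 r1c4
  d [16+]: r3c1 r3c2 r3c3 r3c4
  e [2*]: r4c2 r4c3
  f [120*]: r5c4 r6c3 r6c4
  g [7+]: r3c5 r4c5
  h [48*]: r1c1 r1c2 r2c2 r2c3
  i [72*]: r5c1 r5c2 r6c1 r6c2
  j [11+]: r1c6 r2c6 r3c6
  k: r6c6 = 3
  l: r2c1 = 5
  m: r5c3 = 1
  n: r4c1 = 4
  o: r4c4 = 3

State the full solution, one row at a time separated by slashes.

Cage l is given; hence r2c1 = 5.
Cage n is a single given cell, which forces r4c1 = 4.
Cage o is given; hence r4c4 = 3.
Cage m is given; hence r5c3 = 1.
Cage k is given, so r6c6 = 3.
Cage e's pair has product 2; hence r4c2 = 1.
1 is placed in column 3, so r4c3 = 2.
Row 4 now contains 2; hence r4c6 = 5.
Cage g's pair has sum 7, so r3c5 = 1.
5 is placed in row 4, so r4c5 = 6.
Cage a has product 100, which forces r5c5 = 5.
1 is placed in column 5, leaving r6c5 = 2.
Cage b needs sum 13; hence r2c4 = 6.
Column 4 already has 6, which forces r5c4 = 4.
Cage a needs product 100; hence r5c6 = 2.
The 4 cells of cage i must have product 72, leaving r6c1 = 1.
4 is placed in column 4, leaving r6c4 = 5.
1 is placed in column 1, so r1c1 = 2.
Row 1 already has 2, leaving r1c4 = 1.
Cage h needs product 48, so r2c2 = 2.
Column 4 already has 5, so r3c4 = 2.
Cage i has product 72; hence r6c2 = 4.
Cage f needs product 120; hence r6c3 = 6.
Column 2 already has 4, so r1c2 = 3.
The two cells of cage c must have sum 6, so r1c3 = 5.
Row 1 already has 3, which forces r1c5 = 4.
Row 1 already has 4; hence r1c6 = 6.
Cage h has product 48, which forces r2c3 = 4.
Column 5 already has 4; hence r2c5 = 3.
The 3 cells of cage j must have sum 11, so r2c6 = 1.
Column 3 already has 5, leaving r3c3 = 3.
6 is placed in column 6; hence r3c6 = 4.
3 is placed in column 2, so r5c2 = 6.
3 is placed in row 3, so r3c1 = 6.
Column 2 already has 6, so r3c2 = 5.
Row 5 already has 6, leaving r5c1 = 3.

2 3 5 1 4 6 / 5 2 4 6 3 1 / 6 5 3 2 1 4 / 4 1 2 3 6 5 / 3 6 1 4 5 2 / 1 4 6 5 2 3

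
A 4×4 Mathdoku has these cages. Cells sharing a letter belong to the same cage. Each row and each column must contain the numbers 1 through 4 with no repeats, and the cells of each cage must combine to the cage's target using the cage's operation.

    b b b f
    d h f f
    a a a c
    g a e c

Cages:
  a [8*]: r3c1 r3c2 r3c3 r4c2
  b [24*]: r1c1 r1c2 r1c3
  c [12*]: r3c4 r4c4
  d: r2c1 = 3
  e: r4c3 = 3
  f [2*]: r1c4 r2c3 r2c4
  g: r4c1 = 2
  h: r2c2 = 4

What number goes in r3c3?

4

The 3 cells of cage f must have product 2, which forces r1c4 = 1.
Cage d is a single given cell, leaving r2c1 = 3.
Cage h is a single given cell, which forces r2c2 = 4.
The 3 cells of cage f must have product 2; hence r2c3 = 1.
The 3 cells of cage f must have product 2; hence r2c4 = 2.
Column 2 now contains 4, which forces r3c2 = 2.
2 is placed in row 3, leaving r3c3 = 4.
Row 3 now contains 4; hence r3c4 = 3.
G is a freebie, which forces r4c1 = 2.
Cage a has product 8, leaving r4c2 = 1.
E is a freebie, so r4c3 = 3.
Column 4 already has 3, so r4c4 = 4.
2 is placed in column 1, leaving r1c1 = 4.
Column 2 now contains 2, so r1c2 = 3.
Column 3 already has 3; hence r1c3 = 2.
Row 3 now contains 4, so r3c1 = 1.
The full grid is 4 3 2 1 / 3 4 1 2 / 1 2 4 3 / 2 1 3 4.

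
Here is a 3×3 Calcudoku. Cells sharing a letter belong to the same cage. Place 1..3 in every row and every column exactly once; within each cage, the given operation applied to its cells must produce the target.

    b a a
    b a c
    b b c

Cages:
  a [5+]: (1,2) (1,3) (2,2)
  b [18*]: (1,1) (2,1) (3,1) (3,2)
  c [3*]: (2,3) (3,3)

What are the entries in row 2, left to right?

The 4 cells of cage b must have product 18, leaving (3,2) = 3.
Row 3 now contains 3, leaving (3,3) = 1.
Column 2 already has 3, so (1,2) = 1.
Column 3 already has 1; hence (1,3) = 2.
The 3 cells of cage a must have sum 5, leaving (2,2) = 2.
Column 3 already has 1; hence (2,3) = 3.
1 is placed in row 3; hence (3,1) = 2.
Row 1 now contains 1, which forces (1,1) = 3.
3 is placed in row 2; hence (2,1) = 1.
Filled in: 3 1 2 / 1 2 3 / 2 3 1.

1 2 3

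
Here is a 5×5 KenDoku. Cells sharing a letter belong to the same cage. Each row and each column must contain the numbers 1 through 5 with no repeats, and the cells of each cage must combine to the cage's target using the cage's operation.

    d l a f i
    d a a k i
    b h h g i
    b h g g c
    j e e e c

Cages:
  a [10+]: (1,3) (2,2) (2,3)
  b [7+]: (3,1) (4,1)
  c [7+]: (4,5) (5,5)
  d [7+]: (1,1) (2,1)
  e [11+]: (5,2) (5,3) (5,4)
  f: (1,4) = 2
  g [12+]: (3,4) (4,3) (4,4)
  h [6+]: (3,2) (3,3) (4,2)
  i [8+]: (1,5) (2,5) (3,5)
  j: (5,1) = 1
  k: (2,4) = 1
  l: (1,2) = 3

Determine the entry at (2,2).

Cage l is a single given cell; hence (1,2) = 3.
F is a freebie, leaving (1,4) = 2.
Cage k is a single given cell, leaving (2,4) = 1.
J is a freebie; hence (5,1) = 1.
In row 4, 1 can only go at (4,2), so (4,2) = 1.
Row 5 needs a 3, and only (5,5) is open for it.
Cage c needs two cells with sum 7, so (4,5) = 4.
The 3 cells of cage g must have sum 12, leaving (3,4) = 4.
Column 4 now contains 4, so (5,4) = 5.
Row 3 already has 4; hence (3,2) = 2.
Cage h needs sum 6, which forces (3,3) = 3.
The 3 cells of cage g must have sum 12; hence (4,3) = 5.
Column 4 now contains 5, leaving (4,4) = 3.
2 is placed in column 2, leaving (5,2) = 4.
Row 5 now contains 4; hence (5,3) = 2.
The 3 cells of cage a must have sum 10, so (1,3) = 1.
Row 1 already has 1, which forces (1,5) = 5.
Column 2 now contains 4, leaving (2,2) = 5.
2 is placed in column 3; hence (2,3) = 4.
Cage i has sum 8, so (2,5) = 2.
2 is placed in row 3, so (3,1) = 5.
Column 5 now contains 5, leaving (3,5) = 1.
Row 4 already has 5, leaving (4,1) = 2.
Row 1 now contains 5, which forces (1,1) = 4.
2 is placed in row 2, so (2,1) = 3.
The full grid is 4 3 1 2 5 / 3 5 4 1 2 / 5 2 3 4 1 / 2 1 5 3 4 / 1 4 2 5 3.

5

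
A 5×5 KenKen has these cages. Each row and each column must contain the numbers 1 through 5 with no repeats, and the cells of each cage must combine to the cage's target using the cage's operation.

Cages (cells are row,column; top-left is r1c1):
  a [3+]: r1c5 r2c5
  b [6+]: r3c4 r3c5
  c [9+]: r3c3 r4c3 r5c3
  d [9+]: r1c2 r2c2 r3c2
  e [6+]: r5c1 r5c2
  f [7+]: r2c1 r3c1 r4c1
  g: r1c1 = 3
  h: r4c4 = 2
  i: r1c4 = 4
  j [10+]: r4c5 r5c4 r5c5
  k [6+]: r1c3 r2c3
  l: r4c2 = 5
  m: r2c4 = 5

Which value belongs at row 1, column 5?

Cage g is given; hence r1c1 = 3.
Cage i is given, leaving r1c4 = 4.
Cage m is a single given cell; hence r2c4 = 5.
Cage l is given, so r4c2 = 5.
Cage h is given; hence r4c4 = 2.
Cage d has sum 9; hence r1c2 = 2.
Row 1 already has 2, so r1c3 = 5.
Row 1 already has 2, which forces r1c5 = 1.
Column 5 now contains 1, so r2c5 = 2.
2 is placed in column 4, so r3c4 = 1.
Cage b needs two cells with sum 6; hence r3c5 = 5.
1 is placed in column 4, so r5c4 = 3.
Column 5 now contains 5; hence r5c5 = 4.
Cage k needs two cells with sum 6, which forces r2c3 = 1.
Cage f needs sum 7, leaving r3c1 = 2.
4 is placed in column 5, leaving r4c5 = 3.
Cage e's pair has sum 6, so r5c1 = 5.
Row 5 already has 4, which forces r5c2 = 1.
Cage c needs sum 9; hence r5c3 = 2.
1 is placed in row 2, which forces r2c1 = 4.
Row 2 already has 4, leaving r2c2 = 3.
Column 2 now contains 3, which forces r3c2 = 4.
The 3 cells of cage c must have sum 9, so r3c3 = 3.
Cage f has sum 7; hence r4c1 = 1.
3 is placed in row 4, leaving r4c3 = 4.
Completed grid: 3 2 5 4 1 / 4 3 1 5 2 / 2 4 3 1 5 / 1 5 4 2 3 / 5 1 2 3 4.

1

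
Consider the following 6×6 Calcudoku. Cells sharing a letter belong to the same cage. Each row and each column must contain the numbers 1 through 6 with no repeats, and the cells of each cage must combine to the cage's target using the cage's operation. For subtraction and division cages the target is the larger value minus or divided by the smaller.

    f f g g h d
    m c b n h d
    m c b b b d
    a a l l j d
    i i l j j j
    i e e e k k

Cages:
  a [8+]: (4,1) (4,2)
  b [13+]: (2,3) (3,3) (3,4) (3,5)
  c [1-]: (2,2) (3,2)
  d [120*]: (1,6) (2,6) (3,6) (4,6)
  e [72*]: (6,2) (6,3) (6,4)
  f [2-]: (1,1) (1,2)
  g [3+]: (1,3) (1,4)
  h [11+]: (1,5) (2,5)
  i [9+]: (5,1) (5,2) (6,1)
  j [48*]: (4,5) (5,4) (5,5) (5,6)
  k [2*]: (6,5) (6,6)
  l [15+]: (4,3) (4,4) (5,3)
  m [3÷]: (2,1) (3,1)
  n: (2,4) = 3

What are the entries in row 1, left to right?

4 6 2 1 5 3

Cage n is given; hence (2,4) = 3.
The only place for 5 in row 6 is (6,1).
Row 5 needs a 5, and only (5,3) is open for it.
Column 1 needs a 4, and only (1,1) is open for it.
Row 1 needs a 3, and only (1,6) is open for it.
Row 1 needs a 5, and only (1,5) is open for it.
Column 5 now contains 5, so (2,5) = 6.
In row 1, 6 can only go at (1,2), so (1,2) = 6.
Row 4 needs a 1, and only (4,5) is open for it.
Column 5 already has 1, so (6,5) = 2.
The two cells of cage k must have product 2; hence (6,6) = 1.
2 is placed in column 5, leaving (5,5) = 4.
4 is placed in column 5, which forces (3,5) = 3.
The two cells of cage m must have quotient 3, which forces (2,1) = 2.
Row 3 now contains 3, leaving (3,1) = 6.
Column 1 now contains 6; hence (4,1) = 3.
Column 1 now contains 3, which forces (5,1) = 1.
1 is placed in row 5, so (5,2) = 3.
Column 2 already has 3, so (6,2) = 4.
4 is placed in row 6, which forces (6,4) = 6.
Cage c's pair has difference 1, so (2,2) = 1.
1 is placed in row 2; hence (2,3) = 4.
Row 2 already has 4, which forces (2,6) = 5.
The two cells of cage c must have difference 1, leaving (3,2) = 2.
2 is placed in row 3, leaving (3,3) = 1.
2 is placed in row 3, which forces (3,6) = 4.
Cage a needs two cells with sum 8, so (4,2) = 5.
The 3 cells of cage l must have sum 15, leaving (4,3) = 6.
Column 4 now contains 6, leaving (4,4) = 4.
Column 6 now contains 4, which forces (4,6) = 2.
Column 4 now contains 6; hence (5,4) = 2.
Cage j needs product 48; hence (5,6) = 6.
6 is placed in row 6, so (6,3) = 3.
Column 3 already has 1, so (1,3) = 2.
Column 4 already has 2, leaving (1,4) = 1.
Row 3 now contains 4, so (3,4) = 5.
Completed grid: 4 6 2 1 5 3 / 2 1 4 3 6 5 / 6 2 1 5 3 4 / 3 5 6 4 1 2 / 1 3 5 2 4 6 / 5 4 3 6 2 1.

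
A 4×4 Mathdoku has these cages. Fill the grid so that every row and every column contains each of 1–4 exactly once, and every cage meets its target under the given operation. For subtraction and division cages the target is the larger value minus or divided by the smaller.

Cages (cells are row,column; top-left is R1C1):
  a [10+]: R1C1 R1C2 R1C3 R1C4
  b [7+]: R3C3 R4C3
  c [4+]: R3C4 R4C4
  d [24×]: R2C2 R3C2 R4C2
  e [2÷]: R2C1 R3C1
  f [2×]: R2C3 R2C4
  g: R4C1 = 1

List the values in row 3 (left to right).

2 4 3 1

Cage g is given, leaving R4C1 = 1.
1 is placed in row 4, leaving R4C4 = 3.
The two cells of cage b must have sum 7, which forces R3C3 = 3.
Column 4 already has 3, leaving R3C4 = 1.
Row 4 now contains 3; hence R4C3 = 4.
Cage d has product 24, which forces R2C2 = 3.
The two cells of cage f must have product 2; hence R2C3 = 1.
Column 4 now contains 1; hence R2C4 = 2.
Cage d needs product 24, so R3C2 = 4.
4 is placed in row 4, leaving R4C2 = 2.
Cage a has sum 10; hence R1C1 = 3.
Column 2 now contains 2; hence R1C2 = 1.
Column 3 now contains 1, leaving R1C3 = 2.
Column 4 now contains 2; hence R1C4 = 4.
Row 2 now contains 2, leaving R2C1 = 4.
Row 3 now contains 4; hence R3C1 = 2.
Filled in: 3 1 2 4 / 4 3 1 2 / 2 4 3 1 / 1 2 4 3.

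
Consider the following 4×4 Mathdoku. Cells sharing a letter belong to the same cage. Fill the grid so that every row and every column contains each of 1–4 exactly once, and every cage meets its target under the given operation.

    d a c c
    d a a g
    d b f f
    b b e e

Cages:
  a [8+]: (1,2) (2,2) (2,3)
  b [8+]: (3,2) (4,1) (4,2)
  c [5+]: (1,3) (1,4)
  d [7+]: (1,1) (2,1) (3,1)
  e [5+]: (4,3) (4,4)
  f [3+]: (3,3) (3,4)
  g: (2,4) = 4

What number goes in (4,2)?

Cage g is given, leaving (2,4) = 4.
The only place for 3 in row 3 is (3,2).
Column 2 already has 3, which forces (1,2) = 4.
Cage a needs sum 8, which forces (2,2) = 1.
Cage a has sum 8, so (2,3) = 3.
1 is placed in column 2, so (4,2) = 2.
Row 4 now contains 2, which forces (4,3) = 4.
Cage d has sum 7, so (1,1) = 1.
Column 3 now contains 3, leaving (1,3) = 2.
The two cells of cage c must have sum 5, so (1,4) = 3.
1 is placed in row 2, which forces (2,1) = 2.
Cage d has sum 7; hence (3,1) = 4.
2 is placed in column 3, which forces (3,3) = 1.
Row 3 now contains 1; hence (3,4) = 2.
The 3 cells of cage b must have sum 8, which forces (4,1) = 3.
Cage e's pair has sum 5, which forces (4,4) = 1.
Completed grid: 1 4 2 3 / 2 1 3 4 / 4 3 1 2 / 3 2 4 1.

2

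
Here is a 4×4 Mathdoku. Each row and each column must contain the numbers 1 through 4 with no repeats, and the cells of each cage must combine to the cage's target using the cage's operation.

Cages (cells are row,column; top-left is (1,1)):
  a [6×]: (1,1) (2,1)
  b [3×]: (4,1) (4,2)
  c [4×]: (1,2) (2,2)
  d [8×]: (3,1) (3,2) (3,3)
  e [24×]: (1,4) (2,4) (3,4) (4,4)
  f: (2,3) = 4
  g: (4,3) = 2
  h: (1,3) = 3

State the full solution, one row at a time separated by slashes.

2 4 3 1 / 3 1 4 2 / 4 2 1 3 / 1 3 2 4

Cage h is given; hence (1,3) = 3.
Cage f is given; hence (2,3) = 4.
G is a freebie; hence (4,3) = 2.
Row 1 now contains 3, which forces (1,1) = 2.
Cage c needs two cells with product 4, which forces (1,2) = 4.
Row 1 now contains 4, so (1,4) = 1.
Cage a needs two cells with product 6, leaving (2,1) = 3.
Row 2 now contains 4; hence (2,2) = 1.
Row 2 already has 3, leaving (2,4) = 2.
2 is placed in column 1, so (3,1) = 4.
4 is placed in column 2, so (3,2) = 2.
2 is placed in column 3; hence (3,3) = 1.
Row 3 already has 4; hence (3,4) = 3.
Column 1 now contains 3, leaving (4,1) = 1.
Column 2 now contains 1, which forces (4,2) = 3.
3 is placed in column 4; hence (4,4) = 4.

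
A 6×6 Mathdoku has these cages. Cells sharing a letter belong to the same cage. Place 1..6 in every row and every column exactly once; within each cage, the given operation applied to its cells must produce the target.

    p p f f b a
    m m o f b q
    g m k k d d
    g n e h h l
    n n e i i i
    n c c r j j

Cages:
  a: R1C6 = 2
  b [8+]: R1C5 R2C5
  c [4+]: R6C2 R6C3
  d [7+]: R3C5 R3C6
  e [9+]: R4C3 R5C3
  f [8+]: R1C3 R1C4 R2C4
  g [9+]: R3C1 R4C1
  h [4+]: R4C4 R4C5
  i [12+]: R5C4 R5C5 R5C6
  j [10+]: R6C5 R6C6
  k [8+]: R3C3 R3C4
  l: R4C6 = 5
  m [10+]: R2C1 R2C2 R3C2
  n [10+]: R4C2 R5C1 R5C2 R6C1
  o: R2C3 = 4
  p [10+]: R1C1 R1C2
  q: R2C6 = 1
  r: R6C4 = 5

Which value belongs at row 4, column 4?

3

A is a freebie, which forces R1C6 = 2.
Cage o is given; hence R2C3 = 4.
Cage q is given, which forces R2C6 = 1.
Cage l is given; hence R4C6 = 5.
Cage r is given, so R6C4 = 5.
The only place for 3 in row 1 is R1C5.
Cage b's pair has sum 8, which forces R2C5 = 5.
Cage h's pair has sum 4; hence R4C4 = 3.
3 is placed in column 5; hence R4C5 = 1.
Cage f needs sum 8, so R1C3 = 5.
Cage f needs sum 8, which forces R1C4 = 1.
Column 4 already has 3, leaving R2C4 = 2.
Column 4 now contains 2, which forces R3C4 = 6.
Column 5 now contains 1; hence R3C5 = 4.
Cage d needs two cells with sum 7, leaving R3C6 = 3.
Row 4 already has 3; hence R4C3 = 6.
Cage e's pair has sum 9; hence R5C3 = 3.
Column 4 now contains 6, leaving R5C4 = 4.
Row 5 now contains 4; hence R5C6 = 6.
Column 3 already has 3; hence R6C3 = 1.
4 is placed in column 5, which forces R6C5 = 6.
6 is placed in column 6, so R6C6 = 4.
Row 3 now contains 3; hence R3C1 = 5.
Cage m needs sum 10, leaving R3C2 = 1.
6 is placed in row 3; hence R3C3 = 2.
Row 4 now contains 6, which forces R4C1 = 4.
4 is placed in row 4, which forces R4C2 = 2.
2 is placed in column 2, leaving R5C2 = 5.
Row 5 already has 6, which forces R5C5 = 2.
1 is placed in row 6, leaving R6C2 = 3.
4 is placed in column 1; hence R1C1 = 6.
Cage p's pair has sum 10, which forces R1C2 = 4.
Cage m needs sum 10; hence R2C1 = 3.
Column 2 already has 3; hence R2C2 = 6.
2 is placed in row 5, so R5C1 = 1.
3 is placed in row 6, leaving R6C1 = 2.
Filled in: 6 4 5 1 3 2 / 3 6 4 2 5 1 / 5 1 2 6 4 3 / 4 2 6 3 1 5 / 1 5 3 4 2 6 / 2 3 1 5 6 4.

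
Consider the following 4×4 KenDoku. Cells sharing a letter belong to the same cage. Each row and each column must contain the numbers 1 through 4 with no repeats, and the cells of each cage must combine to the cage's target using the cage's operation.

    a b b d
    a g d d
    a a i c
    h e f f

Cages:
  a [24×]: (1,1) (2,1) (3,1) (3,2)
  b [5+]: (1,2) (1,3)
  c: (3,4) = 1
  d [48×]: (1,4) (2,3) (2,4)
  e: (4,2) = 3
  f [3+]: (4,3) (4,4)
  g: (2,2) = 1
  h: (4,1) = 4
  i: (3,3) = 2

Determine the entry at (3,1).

3

Cage d needs product 48; hence (1,4) = 4.
G is a freebie, which forces (2,2) = 1.
The 3 cells of cage d must have product 48, so (2,3) = 4.
Cage d needs product 48, which forces (2,4) = 3.
I is a freebie, which forces (3,3) = 2.
C is a freebie; hence (3,4) = 1.
Cage h is a single given cell, leaving (4,1) = 4.
E is a freebie, which forces (4,2) = 3.
2 is placed in column 3, so (4,3) = 1.
Column 4 already has 1, leaving (4,4) = 2.
Cage a needs product 24, which forces (1,1) = 1.
Column 2 already has 3, so (1,2) = 2.
Column 3 already has 1, so (1,3) = 3.
3 is placed in row 2; hence (2,1) = 2.
Column 1 already has 4, so (3,1) = 3.
Column 2 already has 3; hence (3,2) = 4.
Completed grid: 1 2 3 4 / 2 1 4 3 / 3 4 2 1 / 4 3 1 2.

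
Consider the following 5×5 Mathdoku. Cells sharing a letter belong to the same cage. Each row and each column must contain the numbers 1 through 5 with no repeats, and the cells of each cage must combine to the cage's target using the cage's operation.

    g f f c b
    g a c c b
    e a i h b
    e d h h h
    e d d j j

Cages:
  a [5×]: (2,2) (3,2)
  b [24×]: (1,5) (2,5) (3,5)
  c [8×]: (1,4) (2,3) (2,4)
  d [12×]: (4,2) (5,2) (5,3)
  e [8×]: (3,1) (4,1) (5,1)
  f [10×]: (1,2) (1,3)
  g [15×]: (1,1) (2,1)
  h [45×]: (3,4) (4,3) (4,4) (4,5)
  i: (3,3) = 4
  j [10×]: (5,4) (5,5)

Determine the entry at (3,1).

I is a freebie; hence (3,3) = 4.
Cage h needs product 45, so (3,4) = 3.
3 is placed in row 3; hence (3,5) = 2.
2 is placed in column 5, leaving (5,5) = 5.
Row 3 already has 2; hence (3,1) = 1.
Row 3 now contains 1, which forces (3,2) = 5.
5 is placed in row 5, leaving (5,4) = 2.
Column 2 already has 5; hence (1,2) = 2.
Cage f's pair has product 10; hence (1,3) = 5.
Column 2 already has 5; hence (2,2) = 1.
Cage c needs product 8, leaving (2,3) = 2.
Row 2 already has 1, so (2,4) = 4.
4 is placed in row 2, which forces (2,5) = 3.
The 3 cells of cage e must have product 8; hence (4,1) = 2.
3 is placed in column 5; hence (4,5) = 1.
2 is placed in row 5, so (5,1) = 4.
Row 5 now contains 4; hence (5,2) = 3.
3 is placed in row 5; hence (5,3) = 1.
Row 1 now contains 5, so (1,1) = 3.
Column 4 now contains 4; hence (1,4) = 1.
3 is placed in column 5; hence (1,5) = 4.
3 is placed in row 2, so (2,1) = 5.
Column 2 now contains 3, leaving (4,2) = 4.
1 is placed in row 4, so (4,3) = 3.
1 is placed in row 4, so (4,4) = 5.
The full grid is 3 2 5 1 4 / 5 1 2 4 3 / 1 5 4 3 2 / 2 4 3 5 1 / 4 3 1 2 5.

1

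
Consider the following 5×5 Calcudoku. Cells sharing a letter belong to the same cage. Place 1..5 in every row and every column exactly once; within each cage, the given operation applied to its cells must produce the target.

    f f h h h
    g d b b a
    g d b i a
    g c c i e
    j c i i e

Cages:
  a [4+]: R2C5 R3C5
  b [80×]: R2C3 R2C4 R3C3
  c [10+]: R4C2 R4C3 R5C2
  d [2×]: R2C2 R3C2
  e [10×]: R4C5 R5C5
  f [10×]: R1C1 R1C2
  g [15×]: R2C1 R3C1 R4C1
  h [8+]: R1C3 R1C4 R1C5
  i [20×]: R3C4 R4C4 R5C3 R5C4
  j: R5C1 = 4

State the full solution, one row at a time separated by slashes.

2 5 1 3 4 / 3 2 5 4 1 / 5 1 4 2 3 / 1 4 3 5 2 / 4 3 2 1 5

Cage b needs product 80, leaving R2C3 = 5.
Cage b needs product 80, which forces R2C4 = 4.
Cage b has product 80; hence R3C3 = 4.
J is a freebie; hence R5C1 = 4.
The 4 cells of cage i must have product 20; hence R5C3 = 2.
Row 5 now contains 2, leaving R5C5 = 5.
Cage c needs sum 10; hence R4C2 = 4.
Cage c needs sum 10, leaving R4C3 = 3.
5 is placed in column 5, which forces R4C5 = 2.
Row 5 now contains 5, so R5C2 = 3.
Row 5 now contains 5; hence R5C4 = 1.
3 is placed in column 3, leaving R1C3 = 1.
Cage h needs sum 8; hence R1C4 = 3.
Column 5 already has 2, which forces R1C5 = 4.
The 4 cells of cage i must have product 20, leaving R3C4 = 2.
Row 4 now contains 2, so R4C4 = 5.
Cage g has product 15, which forces R2C1 = 3.
Cage d's pair has product 2; hence R2C2 = 2.
Row 2 now contains 3, so R2C5 = 1.
Cage g has product 15, which forces R3C1 = 5.
2 is placed in row 3; hence R3C2 = 1.
Column 5 now contains 1, which forces R3C5 = 3.
5 is placed in row 4, which forces R4C1 = 1.
5 is placed in column 1, leaving R1C1 = 2.
Column 2 now contains 2, which forces R1C2 = 5.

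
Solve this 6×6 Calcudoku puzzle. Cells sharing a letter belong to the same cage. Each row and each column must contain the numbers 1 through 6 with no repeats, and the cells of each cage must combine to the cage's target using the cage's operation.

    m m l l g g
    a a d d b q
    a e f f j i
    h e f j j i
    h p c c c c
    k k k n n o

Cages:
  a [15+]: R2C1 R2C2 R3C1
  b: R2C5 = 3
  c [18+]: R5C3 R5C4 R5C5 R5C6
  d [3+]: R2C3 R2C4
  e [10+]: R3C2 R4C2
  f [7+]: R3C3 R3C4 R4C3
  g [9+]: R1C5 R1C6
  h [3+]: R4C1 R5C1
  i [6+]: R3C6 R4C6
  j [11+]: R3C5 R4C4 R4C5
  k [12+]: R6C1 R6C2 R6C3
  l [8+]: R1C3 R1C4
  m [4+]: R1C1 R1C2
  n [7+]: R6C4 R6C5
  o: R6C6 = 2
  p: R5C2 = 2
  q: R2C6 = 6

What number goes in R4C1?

Cage b is given, leaving R2C5 = 3.
Cage q is a single given cell, leaving R2C6 = 6.
P is a freebie, leaving R5C2 = 2.
Cage o is a single given cell, which forces R6C6 = 2.
Cage a needs sum 15, leaving R3C1 = 6.
Row 3 already has 6, so R3C2 = 4.
The two cells of cage h must have sum 3, so R4C1 = 2.
Column 2 now contains 4, so R4C2 = 6.
Row 5 already has 2, leaving R5C1 = 1.
Column 1 now contains 1, so R1C1 = 3.
Cage m's pair has sum 4, leaving R1C2 = 1.
The 3 cells of cage a must have sum 15; hence R2C1 = 4.
Column 2 now contains 4, leaving R2C2 = 5.
4 is placed in column 1, which forces R6C1 = 5.
Column 2 now contains 5, so R6C2 = 3.
The 3 cells of cage k must have sum 12; hence R6C3 = 4.
The only place for 2 in row 3 is R3C5.
Row 3 needs a 3, and only R3C4 is open for it.
Cage f has sum 7, which forces R3C3 = 1.
Row 3 now contains 1, so R3C6 = 5.
The 3 cells of cage f must have sum 7, leaving R4C3 = 3.
5 is placed in column 6, which forces R4C6 = 1.
Cage g's pair has sum 9, so R1C5 = 5.
5 is placed in column 6, leaving R1C6 = 4.
1 is placed in column 3, which forces R2C3 = 2.
Cage d needs two cells with sum 3; hence R2C4 = 1.
Column 5 already has 5, leaving R4C5 = 4.
Column 5 already has 4, which forces R5C5 = 6.
Cage c needs sum 18; hence R5C6 = 3.
Column 4 already has 1; hence R6C4 = 6.
Column 5 already has 6; hence R6C5 = 1.
2 is placed in column 3, leaving R1C3 = 6.
6 is placed in column 4, leaving R1C4 = 2.
Row 4 already has 4; hence R4C4 = 5.
Row 5 now contains 6, leaving R5C3 = 5.
Cage c needs sum 18, so R5C4 = 4.
The full grid is 3 1 6 2 5 4 / 4 5 2 1 3 6 / 6 4 1 3 2 5 / 2 6 3 5 4 1 / 1 2 5 4 6 3 / 5 3 4 6 1 2.

2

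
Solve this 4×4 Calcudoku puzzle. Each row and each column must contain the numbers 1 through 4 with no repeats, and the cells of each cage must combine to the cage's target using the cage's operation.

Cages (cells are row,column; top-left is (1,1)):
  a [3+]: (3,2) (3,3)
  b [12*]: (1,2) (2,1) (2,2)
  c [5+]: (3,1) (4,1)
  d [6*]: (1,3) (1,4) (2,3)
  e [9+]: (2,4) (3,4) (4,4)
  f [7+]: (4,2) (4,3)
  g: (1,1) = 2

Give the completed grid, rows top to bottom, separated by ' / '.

Cage g is a single given cell; hence (1,1) = 2.
Cage d needs product 6, which forces (2,3) = 2.
Column 3 now contains 2, leaving (3,3) = 1.
Column 3 now contains 1, so (1,3) = 3.
Cage d needs product 6, so (1,4) = 1.
Row 3 now contains 1, leaving (3,1) = 4.
Row 3 now contains 1, leaving (3,2) = 2.
Row 3 already has 2, leaving (3,4) = 3.
Cage c's pair has sum 5, so (4,1) = 1.
Column 3 already has 3, which forces (4,3) = 4.
Row 4 already has 4, leaving (4,4) = 2.
1 is placed in row 1, leaving (1,2) = 4.
1 is placed in column 1; hence (2,1) = 3.
The 3 cells of cage b must have product 12, so (2,2) = 1.
3 is placed in column 4, leaving (2,4) = 4.
Row 4 already has 4, leaving (4,2) = 3.

2 4 3 1 / 3 1 2 4 / 4 2 1 3 / 1 3 4 2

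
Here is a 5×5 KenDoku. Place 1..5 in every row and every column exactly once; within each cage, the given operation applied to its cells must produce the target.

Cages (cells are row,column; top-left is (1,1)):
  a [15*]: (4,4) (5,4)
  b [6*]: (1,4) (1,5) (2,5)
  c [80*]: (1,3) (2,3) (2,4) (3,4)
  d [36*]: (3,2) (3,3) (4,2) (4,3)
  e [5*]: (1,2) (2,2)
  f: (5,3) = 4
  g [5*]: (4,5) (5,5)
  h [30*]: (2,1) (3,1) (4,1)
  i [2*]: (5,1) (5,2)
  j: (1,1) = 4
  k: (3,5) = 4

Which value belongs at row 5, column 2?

Cage j is a single given cell; hence (1,1) = 4.
Cage k is given; hence (3,5) = 4.
F is a freebie; hence (5,3) = 4.
The 4 cells of cage c must have product 80, leaving (2,4) = 4.
Cage c needs product 80, so (3,4) = 2.
Row 3 already has 2, leaving (3,2) = 3.
The 4 cells of cage d must have product 36, leaving (3,3) = 1.
Cage d needs product 36, so (4,2) = 4.
Cage d needs product 36, which forces (4,3) = 3.
3 is placed in row 4; hence (4,4) = 5.
Row 4 already has 5; hence (4,5) = 1.
Column 4 already has 5; hence (5,4) = 3.
Column 5 already has 1; hence (5,5) = 5.
3 is placed in column 4, which forces (1,4) = 1.
Cage h has product 30; hence (2,1) = 3.
Row 2 already has 3; hence (2,5) = 2.
3 is placed in row 3, so (3,1) = 5.
Row 4 already has 5; hence (4,1) = 2.
Column 1 now contains 2; hence (5,1) = 1.
Row 5 already has 1, which forces (5,2) = 2.
Row 1 already has 1, which forces (1,2) = 5.
Cage c needs product 80, which forces (1,3) = 2.
Column 5 already has 2, which forces (1,5) = 3.
Cage e's pair has product 5, so (2,2) = 1.
2 is placed in row 2, so (2,3) = 5.
The full grid is 4 5 2 1 3 / 3 1 5 4 2 / 5 3 1 2 4 / 2 4 3 5 1 / 1 2 4 3 5.

2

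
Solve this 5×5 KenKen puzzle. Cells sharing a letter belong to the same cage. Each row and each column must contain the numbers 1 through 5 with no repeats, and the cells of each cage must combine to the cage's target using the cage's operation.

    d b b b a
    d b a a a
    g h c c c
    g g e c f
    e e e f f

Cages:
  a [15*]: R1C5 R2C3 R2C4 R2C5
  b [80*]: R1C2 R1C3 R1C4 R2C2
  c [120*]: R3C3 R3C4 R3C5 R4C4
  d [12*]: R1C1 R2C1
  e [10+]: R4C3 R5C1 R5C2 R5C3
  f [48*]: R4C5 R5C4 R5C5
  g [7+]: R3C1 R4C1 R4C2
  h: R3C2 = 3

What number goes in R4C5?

4

Cage a has product 15; hence R1C5 = 1.
Cage h is given, leaving R3C2 = 3.
Cage f has product 48, leaving R4C5 = 4.
The 3 cells of cage f must have product 48; hence R5C4 = 4.
Cage f needs product 48, leaving R5C5 = 3.
The 4 cells of cage b must have product 80; hence R2C2 = 2.
3 is placed in column 5; hence R2C5 = 5.
Cage c needs product 120, which forces R3C3 = 4.
Column 5 now contains 5, leaving R3C5 = 2.
Column 2 now contains 2, leaving R4C2 = 1.
The 4 cells of cage e must have sum 10, which forces R4C3 = 2.
Cage c needs product 120, which forces R4C4 = 3.
Column 2 now contains 1; hence R5C2 = 5.
5 is placed in row 5; hence R5C3 = 1.
5 is placed in column 2; hence R1C2 = 4.
Column 3 already has 2, leaving R1C3 = 5.
Cage b needs product 80, so R1C4 = 2.
1 is placed in column 3, leaving R2C3 = 3.
Column 4 already has 3, so R2C4 = 1.
Row 3 already has 2, leaving R3C1 = 1.
Row 3 already has 2, leaving R3C4 = 5.
Row 4 now contains 3, leaving R4C1 = 5.
1 is placed in row 5, which forces R5C1 = 2.
4 is placed in row 1, so R1C1 = 3.
Row 2 now contains 3, so R2C1 = 4.
The full grid is 3 4 5 2 1 / 4 2 3 1 5 / 1 3 4 5 2 / 5 1 2 3 4 / 2 5 1 4 3.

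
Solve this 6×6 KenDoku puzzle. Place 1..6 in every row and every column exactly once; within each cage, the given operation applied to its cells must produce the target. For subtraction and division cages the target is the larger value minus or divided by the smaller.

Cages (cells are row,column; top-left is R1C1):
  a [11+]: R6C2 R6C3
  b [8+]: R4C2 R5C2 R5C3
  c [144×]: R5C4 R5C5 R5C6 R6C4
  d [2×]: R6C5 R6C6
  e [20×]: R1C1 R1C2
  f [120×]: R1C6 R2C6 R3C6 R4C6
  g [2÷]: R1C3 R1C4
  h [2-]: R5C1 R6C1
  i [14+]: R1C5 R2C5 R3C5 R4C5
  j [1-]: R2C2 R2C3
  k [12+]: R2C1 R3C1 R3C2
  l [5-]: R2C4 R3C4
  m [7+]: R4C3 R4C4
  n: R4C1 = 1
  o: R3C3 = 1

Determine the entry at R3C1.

2

Cage o is given, which forces R3C3 = 1.
1 is placed in row 3, leaving R3C4 = 6.
N is a freebie, which forces R4C1 = 1.
6 is placed in column 4; hence R2C4 = 1.
Row 1 needs a 6, and only R1C3 is open for it.
Cage g needs two cells with quotient 2, so R1C4 = 3.
Cage a needs two cells with sum 11, which forces R6C2 = 6.
6 is placed in column 3, so R6C3 = 5.
In row 5, 1 can only go at R5C2, so R5C2 = 1.
The only place for 5 in row 5 is R5C1.
5 is placed in column 1, which forces R1C1 = 4.
Cage e's pair has product 20; hence R1C2 = 5.
Cage h's pair has difference 2; hence R6C1 = 3.
Column 1 already has 3, leaving R2C1 = 6.
Column 1 already has 3, so R3C1 = 2.
The 3 cells of cage k must have sum 12, which forces R3C2 = 4.
Column 2 now contains 4, which forces R4C2 = 3.
Row 4 already has 3, so R4C3 = 2.
3 is placed in column 2; hence R2C2 = 2.
Cage j needs two cells with difference 1; hence R2C3 = 3.
Cage m's pair has sum 7, which forces R4C4 = 5.
Cage b has sum 8; hence R5C3 = 4.
Row 5 already has 4, leaving R5C4 = 2.
Column 4 now contains 2, leaving R6C4 = 4.
Cage i has sum 14, so R3C5 = 3.
3 is placed in row 3, leaving R3C6 = 5.
Column 5 already has 3; hence R5C5 = 6.
Row 5 already has 6, leaving R5C6 = 3.
Cage i has sum 14; hence R1C5 = 2.
Cage f needs product 120, which forces R1C6 = 1.
Cage i needs sum 14; hence R2C5 = 5.
Column 6 now contains 5, leaving R2C6 = 4.
6 is placed in column 5, leaving R4C5 = 4.
Cage f needs product 120; hence R4C6 = 6.
Column 5 already has 2, so R6C5 = 1.
Column 6 now contains 1, which forces R6C6 = 2.
Completed grid: 4 5 6 3 2 1 / 6 2 3 1 5 4 / 2 4 1 6 3 5 / 1 3 2 5 4 6 / 5 1 4 2 6 3 / 3 6 5 4 1 2.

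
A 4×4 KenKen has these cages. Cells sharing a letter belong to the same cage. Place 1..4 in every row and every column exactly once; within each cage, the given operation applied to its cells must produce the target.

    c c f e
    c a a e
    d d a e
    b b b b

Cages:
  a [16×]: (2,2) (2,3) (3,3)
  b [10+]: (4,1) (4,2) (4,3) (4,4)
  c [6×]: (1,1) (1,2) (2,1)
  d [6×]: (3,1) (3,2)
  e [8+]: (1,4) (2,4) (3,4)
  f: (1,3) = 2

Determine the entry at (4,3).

Cage f is a single given cell, leaving (1,3) = 2.
Column 3 now contains 2; hence (3,3) = 4.
The 3 cells of cage c must have product 6, leaving (2,1) = 2.
Cage a has product 16, so (2,2) = 4.
4 is placed in column 3, so (2,3) = 1.
1 is placed in row 2, leaving (2,4) = 3.
2 is placed in column 1, so (3,1) = 3.
3 is placed in row 3; hence (3,2) = 2.
Column 4 already has 3, so (3,4) = 1.
Column 3 already has 1, so (4,3) = 3.
Column 1 already has 3, which forces (1,1) = 1.
Cage c has product 6, which forces (1,2) = 3.
1 is placed in column 4, so (1,4) = 4.
Cage b needs sum 10, which forces (4,1) = 4.
3 is placed in row 4; hence (4,2) = 1.
Cage b has sum 10, which forces (4,4) = 2.
Completed grid: 1 3 2 4 / 2 4 1 3 / 3 2 4 1 / 4 1 3 2.

3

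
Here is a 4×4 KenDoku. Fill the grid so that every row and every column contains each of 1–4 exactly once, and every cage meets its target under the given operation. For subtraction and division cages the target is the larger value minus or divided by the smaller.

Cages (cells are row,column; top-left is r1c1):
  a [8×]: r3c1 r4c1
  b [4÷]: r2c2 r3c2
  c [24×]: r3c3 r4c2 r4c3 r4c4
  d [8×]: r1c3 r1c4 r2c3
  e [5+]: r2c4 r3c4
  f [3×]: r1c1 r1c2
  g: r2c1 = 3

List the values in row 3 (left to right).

2 1 4 3

G is a freebie, leaving r2c1 = 3.
3 is placed in column 1; hence r1c1 = 1.
The two cells of cage f must have product 3; hence r1c2 = 3.
Cage d needs product 8, so r2c3 = 1.
Row 2 already has 1; hence r2c2 = 4.
Row 2 now contains 4, leaving r2c4 = 2.
Cage b's pair has quotient 4, which forces r3c2 = 1.
Row 3 now contains 1, so r3c4 = 3.
1 is placed in column 2, so r4c2 = 2.
Cage d has product 8, so r1c3 = 2.
2 is placed in column 4, so r1c4 = 4.
Cage a needs two cells with product 8, which forces r3c1 = 2.
Cage c needs product 24, leaving r3c3 = 4.
Row 4 already has 2, which forces r4c1 = 4.
The 4 cells of cage c must have product 24, which forces r4c3 = 3.
The 4 cells of cage c must have product 24, so r4c4 = 1.
Completed grid: 1 3 2 4 / 3 4 1 2 / 2 1 4 3 / 4 2 3 1.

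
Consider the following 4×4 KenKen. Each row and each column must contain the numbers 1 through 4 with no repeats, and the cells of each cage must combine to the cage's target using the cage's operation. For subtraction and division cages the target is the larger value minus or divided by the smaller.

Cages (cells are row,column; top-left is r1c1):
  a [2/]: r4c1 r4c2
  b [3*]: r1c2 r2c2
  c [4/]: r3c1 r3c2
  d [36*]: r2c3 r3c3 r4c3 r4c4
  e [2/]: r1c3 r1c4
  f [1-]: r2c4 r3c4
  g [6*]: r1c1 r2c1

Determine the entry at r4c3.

1

The 4 cells of cage d must have product 36, which forces r4c4 = 3.
The only place for 4 in row 2 is r2c3.
Cage d has product 36, so r3c3 = 3.
4 is placed in column 3, leaving r4c3 = 1.
Column 3 already has 1, which forces r1c3 = 2.
2 is placed in row 1, so r1c1 = 3.
Row 1 now contains 3; hence r1c2 = 1.
Row 1 already has 1; hence r1c4 = 4.
Cage g's pair has product 6; hence r2c1 = 2.
Column 2 already has 1, which forces r2c2 = 3.
Row 2 already has 2, leaving r2c4 = 1.
Column 2 already has 1, leaving r3c2 = 4.
1 is placed in column 4; hence r3c4 = 2.
2 is placed in column 1, which forces r4c1 = 4.
Column 2 already has 4, which forces r4c2 = 2.
Row 3 already has 4; hence r3c1 = 1.
The full grid is 3 1 2 4 / 2 3 4 1 / 1 4 3 2 / 4 2 1 3.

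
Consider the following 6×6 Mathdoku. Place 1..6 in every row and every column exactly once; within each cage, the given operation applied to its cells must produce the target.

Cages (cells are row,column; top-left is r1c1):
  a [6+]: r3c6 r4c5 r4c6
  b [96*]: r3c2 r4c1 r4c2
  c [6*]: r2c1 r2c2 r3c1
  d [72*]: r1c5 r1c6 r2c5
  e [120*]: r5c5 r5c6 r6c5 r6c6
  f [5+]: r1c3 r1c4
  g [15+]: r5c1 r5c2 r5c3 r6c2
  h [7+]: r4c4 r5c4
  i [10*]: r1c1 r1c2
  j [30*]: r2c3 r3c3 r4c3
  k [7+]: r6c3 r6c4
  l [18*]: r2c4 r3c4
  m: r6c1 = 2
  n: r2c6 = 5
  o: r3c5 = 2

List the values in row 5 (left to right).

3 5 4 2 6 1

Cage n is a single given cell; hence r2c6 = 5.
Cage b needs product 96, leaving r3c2 = 4.
Cage o is a single given cell, leaving r3c5 = 2.
Cage b needs product 96, leaving r4c1 = 4.
Cage b has product 96; hence r4c2 = 6.
Cage m is given, leaving r6c1 = 2.
Column 1 now contains 2, so r1c1 = 5.
Cage i needs two cells with product 10, which forces r1c2 = 2.
Column 2 already has 2, which forces r2c2 = 1.
Cage a has sum 6, which forces r4c6 = 2.
The 3 cells of cage c must have product 6, leaving r2c1 = 6.
Row 2 now contains 6, which forces r2c3 = 2.
Row 2 now contains 6, which forces r2c4 = 3.
Row 2 already has 3, leaving r2c5 = 4.
Cage c has product 6, so r3c1 = 1.
Column 4 already has 3; hence r3c4 = 6.
1 is placed in row 3, so r3c6 = 3.
1 is placed in column 1; hence r5c1 = 3.
Row 5 now contains 3, which forces r5c2 = 5.
5 is placed in column 2; hence r6c2 = 3.
Cage d has product 72, which forces r1c5 = 3.
Cage d needs product 72; hence r1c6 = 6.
Row 3 now contains 3, which forces r3c3 = 5.
Cage j needs product 30, leaving r4c3 = 3.
The two cells of cage h must have sum 7, so r4c4 = 5.
The 3 cells of cage a must have sum 6, so r4c5 = 1.
Cage g has sum 15, leaving r5c3 = 4.
The two cells of cage h must have sum 7, so r5c4 = 2.
Column 5 now contains 1, so r5c5 = 6.
4 is placed in row 5, so r5c6 = 1.
Cage k's pair has sum 7, leaving r6c3 = 6.
Cage k's pair has sum 7, which forces r6c4 = 1.
Cage e has product 120, so r6c5 = 5.
Column 6 already has 1, leaving r6c6 = 4.
Column 3 already has 4; hence r1c3 = 1.
Column 4 now contains 1; hence r1c4 = 4.
Completed grid: 5 2 1 4 3 6 / 6 1 2 3 4 5 / 1 4 5 6 2 3 / 4 6 3 5 1 2 / 3 5 4 2 6 1 / 2 3 6 1 5 4.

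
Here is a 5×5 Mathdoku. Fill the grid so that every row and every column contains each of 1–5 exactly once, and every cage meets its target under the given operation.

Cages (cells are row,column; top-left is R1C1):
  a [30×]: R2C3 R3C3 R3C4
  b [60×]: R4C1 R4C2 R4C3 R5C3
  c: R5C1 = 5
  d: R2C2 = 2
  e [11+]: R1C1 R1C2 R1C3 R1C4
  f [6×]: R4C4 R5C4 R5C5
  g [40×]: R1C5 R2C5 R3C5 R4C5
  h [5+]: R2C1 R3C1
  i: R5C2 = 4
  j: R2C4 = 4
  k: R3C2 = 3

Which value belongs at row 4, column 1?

Cage d is given, which forces R2C2 = 2.
J is a freebie; hence R2C4 = 4.
Cage k is given, so R3C2 = 3.
C is a freebie, leaving R5C1 = 5.
I is a freebie; hence R5C2 = 4.
Cage a has product 30, leaving R2C3 = 3.
Row 2 already has 3; hence R2C1 = 1.
Row 2 now contains 1, which forces R2C5 = 5.
Cage h's pair has sum 5, so R3C1 = 4.
Cage b has product 60, which forces R4C1 = 3.
The 4 cells of cage b must have product 60, so R4C2 = 5.
The 4 cells of cage b must have product 60, which forces R4C3 = 4.
Cage b has product 60, leaving R5C3 = 1.
Column 1 now contains 3, so R1C1 = 2.
5 is placed in column 2; hence R1C2 = 1.
The 4 cells of cage e must have sum 11, which forces R1C3 = 5.
The 4 cells of cage e must have sum 11, leaving R1C4 = 3.
The 4 cells of cage g must have product 40, which forces R1C5 = 4.
Column 3 already has 5, leaving R3C3 = 2.
Row 3 now contains 2; hence R3C4 = 5.
Row 3 now contains 2, so R3C5 = 1.
The 3 cells of cage f must have product 6; hence R4C4 = 1.
Column 5 already has 1; hence R4C5 = 2.
3 is placed in column 4, which forces R5C4 = 2.
Column 5 already has 2, which forces R5C5 = 3.
Completed grid: 2 1 5 3 4 / 1 2 3 4 5 / 4 3 2 5 1 / 3 5 4 1 2 / 5 4 1 2 3.

3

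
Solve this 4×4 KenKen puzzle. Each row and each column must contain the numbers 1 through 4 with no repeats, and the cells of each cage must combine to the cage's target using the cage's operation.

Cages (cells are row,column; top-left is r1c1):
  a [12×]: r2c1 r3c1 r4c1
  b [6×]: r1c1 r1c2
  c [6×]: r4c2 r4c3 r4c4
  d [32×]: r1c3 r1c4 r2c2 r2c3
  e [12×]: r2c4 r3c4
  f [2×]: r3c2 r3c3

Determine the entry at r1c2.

3

Row 4 needs a 4, and only r4c1 is open for it.
In row 3, 4 can only go at r3c4, so r3c4 = 4.
Cage d has product 32; hence r1c3 = 4.
Cage d has product 32, so r2c2 = 4.
Column 4 now contains 4, which forces r2c4 = 3.
Row 2 already has 3, leaving r2c1 = 1.
Row 2 now contains 1; hence r2c3 = 2.
Cage a has product 12, which forces r3c1 = 3.
Column 3 now contains 2; hence r3c3 = 1.
Column 3 now contains 1, which forces r4c3 = 3.
Column 1 now contains 3, so r1c1 = 2.
The two cells of cage b must have product 6, which forces r1c2 = 3.
Cage d has product 32, leaving r1c4 = 1.
Row 3 now contains 1; hence r3c2 = 2.
2 is placed in column 2; hence r4c2 = 1.
Column 4 now contains 1, leaving r4c4 = 2.
Completed grid: 2 3 4 1 / 1 4 2 3 / 3 2 1 4 / 4 1 3 2.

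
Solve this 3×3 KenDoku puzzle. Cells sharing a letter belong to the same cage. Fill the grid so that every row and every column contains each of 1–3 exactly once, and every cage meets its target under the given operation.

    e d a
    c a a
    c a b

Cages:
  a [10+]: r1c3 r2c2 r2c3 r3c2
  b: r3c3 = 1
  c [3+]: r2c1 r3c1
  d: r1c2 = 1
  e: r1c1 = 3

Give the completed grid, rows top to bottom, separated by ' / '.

E is a freebie; hence r1c1 = 3.
D is a freebie, which forces r1c2 = 1.
Row 1 now contains 3, leaving r1c3 = 2.
Column 3 now contains 2, so r2c3 = 3.
Cage b is given; hence r3c3 = 1.
Cage c needs two cells with sum 3; hence r2c1 = 1.
Row 2 now contains 3, leaving r2c2 = 2.
Row 3 already has 1, so r3c1 = 2.
The 4 cells of cage a must have sum 10, so r3c2 = 3.

3 1 2 / 1 2 3 / 2 3 1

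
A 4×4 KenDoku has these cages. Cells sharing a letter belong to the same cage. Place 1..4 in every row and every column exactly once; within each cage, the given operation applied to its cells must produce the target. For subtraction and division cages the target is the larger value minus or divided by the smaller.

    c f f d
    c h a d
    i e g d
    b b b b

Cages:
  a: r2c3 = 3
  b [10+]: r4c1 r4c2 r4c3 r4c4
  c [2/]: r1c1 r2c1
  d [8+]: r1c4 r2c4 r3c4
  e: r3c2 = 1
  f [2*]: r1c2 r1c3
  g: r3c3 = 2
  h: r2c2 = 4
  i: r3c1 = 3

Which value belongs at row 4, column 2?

Cage h is a single given cell, so r2c2 = 4.
A is a freebie, leaving r2c3 = 3.
Row 2 already has 3; hence r2c4 = 1.
I is a freebie, so r3c1 = 3.
Cage e is given, which forces r3c2 = 1.
Cage g is given; hence r3c3 = 2.
Row 3 already has 3; hence r3c4 = 4.
Column 2 already has 1, so r1c2 = 2.
Column 3 already has 2, leaving r1c3 = 1.
Column 4 now contains 4; hence r1c4 = 3.
Row 2 now contains 1, leaving r2c1 = 2.
Column 2 already has 2, which forces r4c2 = 3.
1 is placed in column 3, so r4c3 = 4.
Column 4 now contains 3, so r4c4 = 2.
Row 1 now contains 1; hence r1c1 = 4.
Row 4 already has 4, which forces r4c1 = 1.
The full grid is 4 2 1 3 / 2 4 3 1 / 3 1 2 4 / 1 3 4 2.

3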